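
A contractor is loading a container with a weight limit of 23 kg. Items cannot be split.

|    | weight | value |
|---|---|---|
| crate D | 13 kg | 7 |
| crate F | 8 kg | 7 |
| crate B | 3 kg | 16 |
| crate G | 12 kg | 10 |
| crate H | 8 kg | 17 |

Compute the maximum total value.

43

crate F + crate B + crate H: weight 8 + 3 + 8 = 19 ≤ 23, value 7 + 16 + 17 = 40.
crate B + crate H: weight 3 + 8 = 11 ≤ 23, value 16 + 17 = 33.
crate B + crate G + crate H: weight 3 + 12 + 8 = 23 ≤ 23, value 16 + 10 + 17 = 43.
Best is crate B, crate G, and crate H with total value 43.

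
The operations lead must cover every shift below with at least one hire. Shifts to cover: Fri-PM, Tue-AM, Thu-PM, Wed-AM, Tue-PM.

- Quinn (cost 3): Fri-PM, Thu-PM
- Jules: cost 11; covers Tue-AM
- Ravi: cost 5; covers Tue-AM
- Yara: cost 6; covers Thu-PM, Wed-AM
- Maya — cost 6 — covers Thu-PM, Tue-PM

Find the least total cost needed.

This is a weighted set-cover instance.
Choose Quinn, Ravi, Yara, and Maya: together they cover Fri-PM, Tue-AM, Thu-PM, Wed-AM, Tue-PM — every shift.
Total cost: 3 + 5 + 6 + 6 = 20.
No cover costs less than 20.

20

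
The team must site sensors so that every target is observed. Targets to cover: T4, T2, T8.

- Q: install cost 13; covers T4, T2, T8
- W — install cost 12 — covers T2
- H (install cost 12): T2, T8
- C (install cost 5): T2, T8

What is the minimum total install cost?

This is a weighted set-cover instance.
Q alone covers T4, T2, T8 — every target.
Total install cost: 13.

13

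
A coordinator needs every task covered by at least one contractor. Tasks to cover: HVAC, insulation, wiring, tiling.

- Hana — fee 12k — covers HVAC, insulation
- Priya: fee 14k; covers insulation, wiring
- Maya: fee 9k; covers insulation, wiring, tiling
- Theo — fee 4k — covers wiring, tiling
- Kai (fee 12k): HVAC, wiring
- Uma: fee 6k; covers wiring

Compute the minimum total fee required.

Choose Hana and Theo: together they cover HVAC, insulation, wiring, tiling — every task.
Total fee: 12 + 4 = 16.
No cover costs less than 16.

16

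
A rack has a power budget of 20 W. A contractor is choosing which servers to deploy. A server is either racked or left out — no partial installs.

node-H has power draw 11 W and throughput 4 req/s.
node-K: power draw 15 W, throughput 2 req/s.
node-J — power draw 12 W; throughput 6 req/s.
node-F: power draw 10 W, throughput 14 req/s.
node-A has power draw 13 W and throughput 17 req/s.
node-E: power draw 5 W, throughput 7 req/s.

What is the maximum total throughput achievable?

Treat it as a binary knapsack problem.
node-A + node-E: power draw 13 + 5 = 18 ≤ 20, throughput 17 + 7 = 24.
node-A: power draw 13 ≤ 20, throughput 17.
node-F + node-E: power draw 10 + 5 = 15 ≤ 20, throughput 14 + 7 = 21.
Best is node-A and node-E with total throughput 24.

24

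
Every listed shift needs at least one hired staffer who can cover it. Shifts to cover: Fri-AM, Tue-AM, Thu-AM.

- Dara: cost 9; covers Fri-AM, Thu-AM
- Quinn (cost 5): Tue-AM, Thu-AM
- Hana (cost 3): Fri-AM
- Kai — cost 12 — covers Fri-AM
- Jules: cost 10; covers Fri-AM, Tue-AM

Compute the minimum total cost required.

8

Choose Quinn and Hana: together they cover Fri-AM, Tue-AM, Thu-AM — every shift.
Total cost: 5 + 3 = 8.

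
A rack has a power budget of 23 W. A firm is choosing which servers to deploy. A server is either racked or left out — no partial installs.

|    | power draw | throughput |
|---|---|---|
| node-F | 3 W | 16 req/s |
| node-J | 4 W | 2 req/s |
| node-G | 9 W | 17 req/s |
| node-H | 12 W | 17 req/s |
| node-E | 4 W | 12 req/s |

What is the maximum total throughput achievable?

47

node-F + node-J + node-H + node-E: power draw 3 + 4 + 12 + 4 = 23 ≤ 23, throughput 16 + 2 + 17 + 12 = 47.
node-F + node-J + node-G + node-E: power draw 3 + 4 + 9 + 4 = 20 ≤ 23, throughput 16 + 2 + 17 + 12 = 47.
node-F + node-G + node-E: power draw 3 + 9 + 4 = 16 ≤ 23, throughput 16 + 17 + 12 = 45.
The maximum throughput is 47; one optimal choice is node-F, node-J, node-G, and node-E.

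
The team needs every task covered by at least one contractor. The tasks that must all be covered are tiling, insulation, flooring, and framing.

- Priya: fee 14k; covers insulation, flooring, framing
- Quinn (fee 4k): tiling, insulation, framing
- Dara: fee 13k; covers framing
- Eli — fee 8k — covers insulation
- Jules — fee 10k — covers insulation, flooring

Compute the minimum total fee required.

This is an integer covering problem.
Choose Quinn and Jules: together they cover tiling, insulation, flooring, framing — every task.
Total fee: 4 + 10 = 14.
No cover costs less than 14.

14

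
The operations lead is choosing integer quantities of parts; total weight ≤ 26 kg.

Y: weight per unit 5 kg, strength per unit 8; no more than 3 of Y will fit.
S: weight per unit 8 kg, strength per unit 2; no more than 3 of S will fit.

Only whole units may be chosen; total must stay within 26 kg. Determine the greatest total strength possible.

Take 3×Y and 1×S: weight 23 ≤ 26, strength 3·8 + 1·2 = 26.
Y has the best ratio (8/5) and is taken to its limit of 3; remaining capacity is filled optimally with the others.

26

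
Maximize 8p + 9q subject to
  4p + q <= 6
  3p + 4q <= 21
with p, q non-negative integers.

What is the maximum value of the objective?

(p,q)=(0,5): 4·0+1·5=5≤6, 3·0+4·5=20≤21, objective 45.
(p,q)=(0,4): 4·0+1·4=4≤6, 3·0+4·4=16≤21, objective 36.
No feasible integer point exceeds 45.

45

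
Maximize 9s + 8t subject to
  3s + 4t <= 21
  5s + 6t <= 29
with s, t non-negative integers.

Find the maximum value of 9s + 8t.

45

(s,t)=(5,0) is feasible, giving 45.
(s,t)=(4,1) is feasible, giving 44.
(s,t)=(4,0) is feasible, giving 36.
Maximum is 45 at (s,t)=(5,0).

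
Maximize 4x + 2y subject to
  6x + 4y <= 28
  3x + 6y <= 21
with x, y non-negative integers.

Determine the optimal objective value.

(x,y)=(4,1): 6·4+4·1=28≤28, 3·4+6·1=18≤21, objective 18.
(x,y)=(4,0): 6·4+4·0=24≤28, 3·4+6·0=12≤21, objective 16.
(x,y)=(3,2): 6·3+4·2=26≤28, 3·3+6·2=21≤21, objective 16.
The best lattice point is (4,1), giving 18.

18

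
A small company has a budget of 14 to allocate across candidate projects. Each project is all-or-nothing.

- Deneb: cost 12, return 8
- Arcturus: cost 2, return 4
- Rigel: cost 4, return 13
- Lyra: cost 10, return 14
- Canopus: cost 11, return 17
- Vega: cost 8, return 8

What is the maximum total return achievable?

27

Rigel + Lyra: cost 4 + 10 = 14 ≤ 14, return 13 + 14 = 27.
Arcturus + Rigel + Vega: cost 2 + 4 + 8 = 14 ≤ 14, return 4 + 13 + 8 = 25.
Rigel + Vega: cost 4 + 8 = 12 ≤ 14, return 13 + 8 = 21.
Best is Rigel and Lyra with total return 27.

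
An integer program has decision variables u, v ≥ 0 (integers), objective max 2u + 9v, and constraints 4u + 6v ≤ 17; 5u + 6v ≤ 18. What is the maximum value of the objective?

20

Relaxing integrality, the LP optimum is 25.50 at (u,v) = (0, 2.83), which is not an integer point.
(u,v)=(1,2): 4·1+6·2=16≤17, 5·1+6·2=17≤18, objective 20.
(u,v)=(0,2): 4·0+6·2=12≤17, 5·0+6·2=12≤18, objective 18.
The best lattice point is (1,2), giving 20.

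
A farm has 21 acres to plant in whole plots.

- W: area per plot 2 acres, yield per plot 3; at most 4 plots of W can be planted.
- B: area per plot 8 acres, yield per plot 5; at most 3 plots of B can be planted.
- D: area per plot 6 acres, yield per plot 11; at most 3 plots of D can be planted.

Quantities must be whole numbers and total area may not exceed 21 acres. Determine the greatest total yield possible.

4×W and 2×D: area 20 ≤ 21, yield 4·3 + 2·11 = 34.
1×W and 3×D: area 20 ≤ 21, yield 1·3 + 3·11 = 36.
Best is 36.

36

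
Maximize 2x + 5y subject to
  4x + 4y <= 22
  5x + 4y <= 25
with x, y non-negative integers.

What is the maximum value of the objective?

25

Relaxing integrality, the LP optimum is 27.50 at (x,y) = (0, 5.5), which is not an integer point.
(x,y)=(0,5): 4·0+4·5=20≤22, 5·0+4·5=20≤25, objective 25.
(x,y)=(1,4): 4·1+4·4=20≤22, 5·1+4·4=21≤25, objective 22.
(x,y)=(0,4): 4·0+4·4=16≤22, 5·0+4·4=16≤25, objective 20.
Maximum is 25 at (x,y)=(0,5).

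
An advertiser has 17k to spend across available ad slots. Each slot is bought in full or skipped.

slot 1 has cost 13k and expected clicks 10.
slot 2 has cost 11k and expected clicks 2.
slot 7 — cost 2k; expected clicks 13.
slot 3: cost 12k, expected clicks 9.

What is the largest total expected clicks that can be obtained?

23

This is an integer program with binary decision variables.
Allowing fractional choices, the relaxed optimum would be about 24.5, but ad slots are indivisible.
slot 7 + slot 3: cost 2 + 12 = 14 ≤ 17, expected clicks 13 + 9 = 22.
slot 1 + slot 7: cost 13 + 2 = 15 ≤ 17, expected clicks 10 + 13 = 23.
Best is slot 1 and slot 7 with total expected clicks 23.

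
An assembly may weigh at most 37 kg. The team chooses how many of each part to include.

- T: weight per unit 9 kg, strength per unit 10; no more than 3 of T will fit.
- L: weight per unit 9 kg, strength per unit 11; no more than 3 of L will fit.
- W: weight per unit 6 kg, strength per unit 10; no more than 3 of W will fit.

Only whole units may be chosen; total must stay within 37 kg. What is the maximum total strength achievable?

52

This is a bounded integer knapsack.
W has the best ratio (10/6); taking only W gives at most 3×10 = 30 (stopped by the supply cap of 3).
Mixing does better — 2×L and 3×W: weight 36 ≤ 37, strength 2·11 + 3·10 = 52.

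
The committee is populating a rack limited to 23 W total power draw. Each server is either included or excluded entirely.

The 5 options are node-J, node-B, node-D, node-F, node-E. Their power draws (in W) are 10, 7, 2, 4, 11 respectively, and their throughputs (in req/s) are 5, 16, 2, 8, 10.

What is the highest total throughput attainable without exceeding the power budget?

34

Allowing fractional choices, the relaxed optimum would be about 35.1, but servers are indivisible.
node-B + node-F + node-E: power draw 7 + 4 + 11 = 22 ≤ 23, throughput 16 + 8 + 10 = 34.
node-J + node-B + node-D + node-F: power draw 10 + 7 + 2 + 4 = 23 ≤ 23, throughput 5 + 16 + 2 + 8 = 31.
Best is node-B, node-F, and node-E with total throughput 34.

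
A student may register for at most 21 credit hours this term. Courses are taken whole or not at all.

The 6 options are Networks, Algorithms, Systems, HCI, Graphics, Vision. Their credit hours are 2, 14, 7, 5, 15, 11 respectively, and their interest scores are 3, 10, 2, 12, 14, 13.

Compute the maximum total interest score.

Allowing fractional choices, the relaxed optimum would be about 30.8, but courses are indivisible.
HCI + Graphics: credit hours 5 + 15 = 20 ≤ 21, interest score 12 + 14 = 26.
Networks + HCI + Vision: credit hours 2 + 5 + 11 = 18 ≤ 21, interest score 3 + 12 + 13 = 28.
HCI + Vision: credit hours 5 + 11 = 16 ≤ 21, interest score 12 + 13 = 25.
Best is Networks, HCI, and Vision with total interest score 28.

28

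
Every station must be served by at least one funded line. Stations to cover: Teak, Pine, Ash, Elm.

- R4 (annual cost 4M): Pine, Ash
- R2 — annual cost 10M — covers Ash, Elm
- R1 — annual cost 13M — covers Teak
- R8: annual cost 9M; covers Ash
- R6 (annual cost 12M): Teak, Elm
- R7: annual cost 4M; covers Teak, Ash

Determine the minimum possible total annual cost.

16

This is a weighted set-cover instance.
The greedy cost-per-new-station heuristic would pick R4, R7, and R2 for 18, but a cheaper cover exists.
Choose R4 and R6: together they cover Teak, Pine, Ash, Elm — every station.
Total annual cost: 4 + 12 = 16.
No cover costs less than 16.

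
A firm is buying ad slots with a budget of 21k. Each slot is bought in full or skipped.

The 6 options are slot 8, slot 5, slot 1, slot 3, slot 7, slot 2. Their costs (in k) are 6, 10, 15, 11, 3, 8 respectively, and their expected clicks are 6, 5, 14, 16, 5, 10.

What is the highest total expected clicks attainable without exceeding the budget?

slot 3 + slot 2: cost 11 + 8 = 19 ≤ 21, expected clicks 16 + 10 = 26.
slot 8 + slot 3 + slot 7: cost 6 + 11 + 3 = 20 ≤ 21, expected clicks 6 + 16 + 5 = 27.
slot 8 + slot 3: cost 6 + 11 = 17 ≤ 21, expected clicks 6 + 16 = 22.
Best is slot 8, slot 3, and slot 7 with total expected clicks 27.

27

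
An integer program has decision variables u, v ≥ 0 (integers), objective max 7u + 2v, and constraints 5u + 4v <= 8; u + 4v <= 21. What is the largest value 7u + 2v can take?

Relaxing integrality, the LP optimum is 11.20 at (u,v) = (1.6, 0), which is not an integer point.
(u,v)=(1,0): 5·1+4·0=5≤8, 1·1+4·0=1≤21, objective 7.
(u,v)=(0,1): 5·0+4·1=4≤8, 1·0+4·1=4≤21, objective 2.
(u,v)=(0,0): 5·0+4·0=0≤8, 1·0+4·0=0≤21, objective 0.
Maximum is 7 at (u,v)=(1,0).

7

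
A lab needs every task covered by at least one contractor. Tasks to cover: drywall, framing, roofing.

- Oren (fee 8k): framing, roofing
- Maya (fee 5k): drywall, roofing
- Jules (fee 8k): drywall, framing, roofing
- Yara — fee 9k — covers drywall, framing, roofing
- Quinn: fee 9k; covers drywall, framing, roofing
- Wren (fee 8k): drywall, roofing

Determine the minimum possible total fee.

The greedy cost-per-new-task heuristic would pick Maya and Oren for 13, but a cheaper cover exists.
Jules alone covers drywall, framing, roofing — every task.
Total fee: 8.
No cover costs less than 8.

8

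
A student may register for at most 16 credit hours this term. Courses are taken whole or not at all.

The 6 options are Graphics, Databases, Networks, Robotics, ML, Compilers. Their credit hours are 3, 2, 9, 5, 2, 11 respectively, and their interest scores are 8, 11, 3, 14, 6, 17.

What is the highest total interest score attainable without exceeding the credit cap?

39

This is a 0-1 knapsack instance.
Databases + ML + Compilers: credit hours 2 + 2 + 11 = 15 ≤ 16, interest score 11 + 6 + 17 = 34.
Graphics + Databases + Robotics + ML: credit hours 3 + 2 + 5 + 2 = 12 ≤ 16, interest score 8 + 11 + 14 + 6 = 39.
Graphics + Databases + Compilers: credit hours 3 + 2 + 11 = 16 ≤ 16, interest score 8 + 11 + 17 = 36.
Best is Graphics, Databases, Robotics, and ML with total interest score 39.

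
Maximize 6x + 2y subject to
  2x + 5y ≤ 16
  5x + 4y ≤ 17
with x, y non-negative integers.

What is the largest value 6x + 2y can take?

Relaxing integrality, the LP optimum is 20.40 at (x,y) = (3.4, 0), which is not an integer point.
(x,y)=(3,0): 2·3+5·0=6≤16, 5·3+4·0=15≤17, objective 18.
(x,y)=(2,1): 2·2+5·1=9≤16, 5·2+4·1=14≤17, objective 14.
(x,y)=(2,0): 2·2+5·0=4≤16, 5·2+4·0=10≤17, objective 12.
The best lattice point is (3,0), giving 18.

18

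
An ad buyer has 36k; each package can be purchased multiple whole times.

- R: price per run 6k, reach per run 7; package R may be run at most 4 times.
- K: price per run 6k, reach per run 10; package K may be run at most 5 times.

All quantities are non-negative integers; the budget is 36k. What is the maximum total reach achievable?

57

Take 1×R and 5×K: price 36 ≤ 36, reach 1·7 + 5·10 = 57.
K has the best ratio (10/6) and is taken to its limit of 5; remaining capacity is filled optimally with the others.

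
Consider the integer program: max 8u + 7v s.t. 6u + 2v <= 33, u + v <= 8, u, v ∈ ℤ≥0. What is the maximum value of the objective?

(u,v)=(4,4): 6·4+2·4=32≤33, 1·4+1·4=8≤8, objective 60.
(u,v)=(3,5): 6·3+2·5=28≤33, 1·3+1·5=8≤8, objective 59.
Maximum is 60 at (u,v)=(4,4).

60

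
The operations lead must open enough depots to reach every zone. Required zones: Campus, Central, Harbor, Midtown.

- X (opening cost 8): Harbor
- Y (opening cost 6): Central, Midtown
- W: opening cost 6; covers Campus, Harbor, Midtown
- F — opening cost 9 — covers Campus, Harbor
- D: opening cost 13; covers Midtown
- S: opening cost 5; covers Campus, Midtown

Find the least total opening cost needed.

Choose Y and W: together they cover Campus, Central, Harbor, Midtown — every zone.
Total opening cost: 6 + 6 = 12.
No cover costs less than 12.

12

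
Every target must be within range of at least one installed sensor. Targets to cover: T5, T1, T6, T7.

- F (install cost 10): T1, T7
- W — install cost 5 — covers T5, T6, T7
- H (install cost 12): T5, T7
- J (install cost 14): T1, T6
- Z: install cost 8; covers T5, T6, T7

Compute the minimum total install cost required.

This is a weighted set-cover instance.
Choose F and W: together they cover T5, T1, T6, T7 — every target.
Total install cost: 10 + 5 = 15.
No cover costs less than 15.

15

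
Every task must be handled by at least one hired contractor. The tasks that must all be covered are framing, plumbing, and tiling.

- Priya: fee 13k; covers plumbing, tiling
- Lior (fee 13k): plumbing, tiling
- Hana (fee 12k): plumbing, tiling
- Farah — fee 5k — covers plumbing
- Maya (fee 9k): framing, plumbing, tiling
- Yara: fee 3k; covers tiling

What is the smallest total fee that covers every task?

This is a weighted set-cover instance.
Maya alone covers framing, plumbing, tiling — every task.
Total fee: 9.
No cover costs less than 9.

9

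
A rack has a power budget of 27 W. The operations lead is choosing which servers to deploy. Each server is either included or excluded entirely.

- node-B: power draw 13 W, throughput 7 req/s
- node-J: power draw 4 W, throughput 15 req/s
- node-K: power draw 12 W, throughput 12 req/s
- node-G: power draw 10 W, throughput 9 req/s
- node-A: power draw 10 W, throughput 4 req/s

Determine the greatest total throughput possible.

This is a 0-1 knapsack instance.
node-J + node-K + node-A: power draw 4 + 12 + 10 = 26 ≤ 27, throughput 15 + 12 + 4 = 31.
node-J + node-K + node-G: power draw 4 + 12 + 10 = 26 ≤ 27, throughput 15 + 12 + 9 = 36.
Best is node-J, node-K, and node-G with total throughput 36.

36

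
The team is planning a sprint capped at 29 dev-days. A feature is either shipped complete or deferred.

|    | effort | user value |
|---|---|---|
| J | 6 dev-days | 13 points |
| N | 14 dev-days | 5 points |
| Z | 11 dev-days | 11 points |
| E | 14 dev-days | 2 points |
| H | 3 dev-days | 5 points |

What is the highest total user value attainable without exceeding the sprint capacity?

29

Take J, Z, and H: effort 6 + 11 + 3 = 20 ≤ 29, user value 13 + 11 + 5 = 29.
No other feasible combination does better.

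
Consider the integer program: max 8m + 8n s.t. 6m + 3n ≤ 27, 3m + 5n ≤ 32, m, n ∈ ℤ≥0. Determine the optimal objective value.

56

Relaxing integrality, the LP optimum is 57.14 at (m,n) = (1.86, 5.29), which is not an integer point.
(m,n)=(2,5) is feasible, giving 56.
(m,n)=(2,4) is feasible, giving 48.
(m,n)=(1,5) is feasible, giving 48.
The best lattice point is (2,5), giving 56.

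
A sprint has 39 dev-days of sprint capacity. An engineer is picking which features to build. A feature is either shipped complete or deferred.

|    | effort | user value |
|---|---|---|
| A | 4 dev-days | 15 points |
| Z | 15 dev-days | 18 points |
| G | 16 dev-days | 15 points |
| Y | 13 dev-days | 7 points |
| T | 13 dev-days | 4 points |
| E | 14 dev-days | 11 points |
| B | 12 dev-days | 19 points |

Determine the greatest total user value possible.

52

This is a 0-1 knapsack instance.
Allowing fractional choices, the relaxed optimum would be about 59.5, but features are indivisible.
A + Z + G: effort 4 + 15 + 16 = 35 ≤ 39, user value 15 + 18 + 15 = 48.
A + Z + B: effort 4 + 15 + 12 = 31 ≤ 39, user value 15 + 18 + 19 = 52.
A + G + B: effort 4 + 16 + 12 = 32 ≤ 39, user value 15 + 15 + 19 = 49.
Best is A, Z, and B with total user value 52.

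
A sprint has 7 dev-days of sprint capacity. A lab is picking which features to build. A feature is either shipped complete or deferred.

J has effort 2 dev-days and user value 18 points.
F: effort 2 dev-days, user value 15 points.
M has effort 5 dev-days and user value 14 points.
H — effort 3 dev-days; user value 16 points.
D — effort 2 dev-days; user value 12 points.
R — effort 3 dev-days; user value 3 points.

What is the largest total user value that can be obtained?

Allowing fractional choices, the relaxed optimum would be about 50.3, but features are indivisible.
J + F + D: effort 2 + 2 + 2 = 6 ≤ 7, user value 18 + 15 + 12 = 45.
J + H + D: effort 2 + 3 + 2 = 7 ≤ 7, user value 18 + 16 + 12 = 46.
J + F + H: effort 2 + 2 + 3 = 7 ≤ 7, user value 18 + 15 + 16 = 49.
Best is J, F, and H with total user value 49.

49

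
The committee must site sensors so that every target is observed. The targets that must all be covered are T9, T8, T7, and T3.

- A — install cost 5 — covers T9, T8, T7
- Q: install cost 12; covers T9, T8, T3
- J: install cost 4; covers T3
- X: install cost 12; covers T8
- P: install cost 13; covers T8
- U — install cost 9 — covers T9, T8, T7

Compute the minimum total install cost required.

Choose A and J: together they cover T9, T8, T7, T3 — every target.
Total install cost: 5 + 4 = 9.
No cover costs less than 9.

9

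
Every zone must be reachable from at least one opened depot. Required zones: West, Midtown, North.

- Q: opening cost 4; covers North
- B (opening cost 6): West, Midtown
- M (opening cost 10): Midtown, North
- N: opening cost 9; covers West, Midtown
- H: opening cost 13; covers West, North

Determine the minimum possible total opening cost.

Choose Q and B: together they cover West, Midtown, North — every zone.
Total opening cost: 4 + 6 = 10.
No cover costs less than 10.

10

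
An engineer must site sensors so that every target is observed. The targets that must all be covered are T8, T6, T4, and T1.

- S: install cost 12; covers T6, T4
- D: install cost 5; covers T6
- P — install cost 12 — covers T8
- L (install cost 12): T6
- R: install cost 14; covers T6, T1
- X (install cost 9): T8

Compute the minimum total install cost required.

This is an integer covering problem.
The greedy cost-per-new-target heuristic would pick D, X, S, and R for 40, but a cheaper cover exists.
Choose S, R, and X: together they cover T8, T6, T4, T1 — every target.
Total install cost: 12 + 14 + 9 = 35.
No cover costs less than 35.

35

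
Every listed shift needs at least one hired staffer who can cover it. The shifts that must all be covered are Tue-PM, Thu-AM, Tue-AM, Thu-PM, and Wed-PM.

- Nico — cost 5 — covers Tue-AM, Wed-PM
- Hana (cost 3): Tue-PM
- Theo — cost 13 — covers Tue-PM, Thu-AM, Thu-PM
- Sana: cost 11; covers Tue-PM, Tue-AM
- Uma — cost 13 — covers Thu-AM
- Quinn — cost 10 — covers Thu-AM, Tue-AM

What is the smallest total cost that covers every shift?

18

This is an integer covering problem.
Choose Nico and Theo: together they cover Tue-PM, Thu-AM, Tue-AM, Thu-PM, Wed-PM — every shift.
Total cost: 5 + 13 = 18.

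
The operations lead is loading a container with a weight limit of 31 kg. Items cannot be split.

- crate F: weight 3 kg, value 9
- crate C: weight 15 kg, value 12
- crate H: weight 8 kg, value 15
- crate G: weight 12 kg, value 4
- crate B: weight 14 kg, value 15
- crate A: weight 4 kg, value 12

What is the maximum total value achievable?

This is an integer program with binary decision variables.
Take crate F, crate H, crate B, and crate A: weight 3 + 8 + 14 + 4 = 29 ≤ 31, value 9 + 15 + 15 + 12 = 51.
No other feasible combination does better.

51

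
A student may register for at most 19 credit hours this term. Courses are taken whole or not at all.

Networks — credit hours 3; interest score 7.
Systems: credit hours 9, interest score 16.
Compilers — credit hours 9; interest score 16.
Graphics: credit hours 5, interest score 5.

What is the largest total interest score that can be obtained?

32

Networks + Systems + Graphics: credit hours 3 + 9 + 5 = 17 ≤ 19, interest score 7 + 16 + 5 = 28.
Systems + Compilers: credit hours 9 + 9 = 18 ≤ 19, interest score 16 + 16 = 32.
Networks + Compilers + Graphics: credit hours 3 + 9 + 5 = 17 ≤ 19, interest score 7 + 16 + 5 = 28.
Best is Systems and Compilers with total interest score 32.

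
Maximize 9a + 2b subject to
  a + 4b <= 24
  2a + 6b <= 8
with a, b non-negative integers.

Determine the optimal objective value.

36

(a,b)=(4,0): 1·4+4·0=4≤24, 2·4+6·0=8≤8, objective 36.
(a,b)=(3,0): 1·3+4·0=3≤24, 2·3+6·0=6≤8, objective 27.
The best lattice point is (4,0), giving 36.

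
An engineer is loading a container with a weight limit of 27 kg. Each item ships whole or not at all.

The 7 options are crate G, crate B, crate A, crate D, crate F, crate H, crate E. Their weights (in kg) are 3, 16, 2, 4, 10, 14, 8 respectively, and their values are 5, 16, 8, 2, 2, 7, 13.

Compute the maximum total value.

Take crate B, crate A, and crate E: weight 16 + 2 + 8 = 26 ≤ 27, value 16 + 8 + 13 = 37.
No other feasible combination does better.

37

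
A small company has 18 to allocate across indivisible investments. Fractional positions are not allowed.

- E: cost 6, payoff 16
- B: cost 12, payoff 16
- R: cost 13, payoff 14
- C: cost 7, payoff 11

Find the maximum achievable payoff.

Allowing fractional choices, the relaxed optimum would be about 33.7, but investments are indivisible.
E + C: cost 6 + 7 = 13 ≤ 18, payoff 16 + 11 = 27.
E + B: cost 6 + 12 = 18 ≤ 18, payoff 16 + 16 = 32.
E: cost 6 ≤ 18, payoff 16.
Best is E and B with total payoff 32.

32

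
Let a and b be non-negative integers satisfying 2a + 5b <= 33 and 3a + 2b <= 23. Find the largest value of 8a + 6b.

The continuous relaxation peaks at (4.45, 4.82) with value 64.55; rounding to a feasible lattice point costs some objective.
(a,b)=(5,4): 2·5+5·4=30≤33, 3·5+2·4=23≤23, objective 64.
(a,b)=(4,5): 2·4+5·5=33≤33, 3·4+2·5=22≤23, objective 62.
(a,b)=(5,3): 2·5+5·3=25≤33, 3·5+2·3=21≤23, objective 58.
No feasible integer point exceeds 64.

64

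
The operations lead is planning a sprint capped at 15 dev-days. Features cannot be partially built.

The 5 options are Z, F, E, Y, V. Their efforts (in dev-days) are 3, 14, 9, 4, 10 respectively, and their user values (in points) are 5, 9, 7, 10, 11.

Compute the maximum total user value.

Allowing fractional choices, the relaxed optimum would be about 23.8, but features are indivisible.
Y + V: effort 4 + 10 = 14 ≤ 15, user value 10 + 11 = 21.
E + Y: effort 9 + 4 = 13 ≤ 15, user value 7 + 10 = 17.
Best is Y and V with total user value 21.

21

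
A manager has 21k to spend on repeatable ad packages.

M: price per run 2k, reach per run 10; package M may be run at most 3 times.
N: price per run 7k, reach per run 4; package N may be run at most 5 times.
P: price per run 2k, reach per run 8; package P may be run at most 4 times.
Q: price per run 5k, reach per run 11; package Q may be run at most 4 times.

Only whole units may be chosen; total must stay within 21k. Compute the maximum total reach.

73

3×M, 2×P, and 2×Q: price 20 ≤ 21, reach 3·10 + 2·8 + 2·11 = 68.
3×M, 4×P, and 1×Q: price 19 ≤ 21, reach 3·10 + 4·8 + 1·11 = 73.
Best is 73.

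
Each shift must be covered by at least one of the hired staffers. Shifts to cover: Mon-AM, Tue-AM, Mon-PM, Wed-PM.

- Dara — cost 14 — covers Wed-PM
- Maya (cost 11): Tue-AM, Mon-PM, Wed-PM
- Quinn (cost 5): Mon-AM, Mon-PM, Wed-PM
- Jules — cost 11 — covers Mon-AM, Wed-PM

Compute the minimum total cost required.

Choose Maya and Quinn: together they cover Mon-AM, Tue-AM, Mon-PM, Wed-PM — every shift.
Total cost: 11 + 5 = 16.
No cover costs less than 16.

16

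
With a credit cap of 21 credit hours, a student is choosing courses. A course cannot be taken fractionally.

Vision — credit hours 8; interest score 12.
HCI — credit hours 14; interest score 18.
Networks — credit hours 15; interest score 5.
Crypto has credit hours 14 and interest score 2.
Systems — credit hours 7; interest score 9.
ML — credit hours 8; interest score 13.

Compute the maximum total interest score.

27

Allowing fractional choices, the relaxed optimum would be about 31.4, but courses are indivisible.
Systems + ML: credit hours 7 + 8 = 15 ≤ 21, interest score 9 + 13 = 22.
HCI + Systems: credit hours 14 + 7 = 21 ≤ 21, interest score 18 + 9 = 27.
Vision + ML: credit hours 8 + 8 = 16 ≤ 21, interest score 12 + 13 = 25.
Best is HCI and Systems with total interest score 27.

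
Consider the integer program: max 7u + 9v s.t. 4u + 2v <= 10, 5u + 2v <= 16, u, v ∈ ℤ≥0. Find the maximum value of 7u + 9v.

(u,v)=(0,5): 4·0+2·5=10≤10, 5·0+2·5=10≤16, objective 45.
(u,v)=(0,4): 4·0+2·4=8≤10, 5·0+2·4=8≤16, objective 36.
The best lattice point is (0,5), giving 45.

45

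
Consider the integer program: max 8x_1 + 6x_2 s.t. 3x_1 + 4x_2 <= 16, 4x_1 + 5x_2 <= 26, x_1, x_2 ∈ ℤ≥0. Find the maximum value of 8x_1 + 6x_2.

40

(x_1,x_2)=(5,0): 3·5+4·0=15≤16, 4·5+5·0=20≤26, objective 40.
(x_1,x_2)=(4,1): 3·4+4·1=16≤16, 4·4+5·1=21≤26, objective 38.
The best lattice point is (5,0), giving 40.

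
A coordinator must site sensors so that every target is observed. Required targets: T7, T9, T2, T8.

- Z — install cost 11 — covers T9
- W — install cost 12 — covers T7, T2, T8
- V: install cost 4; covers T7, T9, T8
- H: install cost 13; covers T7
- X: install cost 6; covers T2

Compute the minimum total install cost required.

Choose V and X: together they cover T7, T9, T2, T8 — every target.
Total install cost: 4 + 6 = 10.

10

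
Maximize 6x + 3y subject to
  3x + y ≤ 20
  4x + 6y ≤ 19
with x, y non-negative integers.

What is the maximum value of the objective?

24

(x,y)=(4,0): 3·4+1·0=12≤20, 4·4+6·0=16≤19, objective 24.
(x,y)=(3,1): 3·3+1·1=10≤20, 4·3+6·1=18≤19, objective 21.
(x,y)=(3,0): 3·3+1·0=9≤20, 4·3+6·0=12≤19, objective 18.
Maximum is 24 at (x,y)=(4,0).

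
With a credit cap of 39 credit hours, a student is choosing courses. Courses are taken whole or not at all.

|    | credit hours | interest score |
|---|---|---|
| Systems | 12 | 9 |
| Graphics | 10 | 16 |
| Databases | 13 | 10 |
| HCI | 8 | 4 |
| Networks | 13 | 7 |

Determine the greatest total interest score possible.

35

Take Systems, Graphics, and Databases: credit hours 12 + 10 + 13 = 35 ≤ 39, interest score 9 + 16 + 10 = 35.
No other feasible combination does better.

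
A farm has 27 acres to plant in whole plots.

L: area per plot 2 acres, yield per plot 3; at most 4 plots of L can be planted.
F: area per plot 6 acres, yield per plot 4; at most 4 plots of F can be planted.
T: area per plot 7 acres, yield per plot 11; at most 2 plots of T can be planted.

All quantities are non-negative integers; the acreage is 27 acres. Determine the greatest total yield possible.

4×L and 2×T: area 22 ≤ 27, yield 4·3 + 2·11 = 34.
3×L, 1×F, and 2×T: area 26 ≤ 27, yield 3·3 + 1·4 + 2·11 = 35.
Best is 35.

35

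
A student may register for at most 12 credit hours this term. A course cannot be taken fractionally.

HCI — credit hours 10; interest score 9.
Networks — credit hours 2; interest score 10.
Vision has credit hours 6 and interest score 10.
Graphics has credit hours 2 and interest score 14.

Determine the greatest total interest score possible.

34

Take Networks, Vision, and Graphics: credit hours 2 + 6 + 2 = 10 ≤ 12, interest score 10 + 10 + 14 = 34.
No other feasible combination does better.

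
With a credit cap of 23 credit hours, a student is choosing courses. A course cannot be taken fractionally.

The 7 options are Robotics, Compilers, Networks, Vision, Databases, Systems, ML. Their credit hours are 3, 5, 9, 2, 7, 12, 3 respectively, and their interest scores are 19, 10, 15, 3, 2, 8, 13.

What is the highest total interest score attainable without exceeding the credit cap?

60

Take Robotics, Compilers, Networks, Vision, and ML: credit hours 3 + 5 + 9 + 2 + 3 = 22 ≤ 23, interest score 19 + 10 + 15 + 3 + 13 = 60.
No other feasible combination does better.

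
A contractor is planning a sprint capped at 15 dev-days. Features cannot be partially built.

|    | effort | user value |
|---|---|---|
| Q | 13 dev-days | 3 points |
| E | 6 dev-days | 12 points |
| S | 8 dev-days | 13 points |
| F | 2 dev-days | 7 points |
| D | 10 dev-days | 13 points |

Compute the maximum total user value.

Allowing fractional choices, the relaxed optimum would be about 30.4, but features are indivisible.
E + S: effort 6 + 8 = 14 ≤ 15, user value 12 + 13 = 25.
S + F: effort 8 + 2 = 10 ≤ 15, user value 13 + 7 = 20.
F + D: effort 2 + 10 = 12 ≤ 15, user value 7 + 13 = 20.
Best is E and S with total user value 25.

25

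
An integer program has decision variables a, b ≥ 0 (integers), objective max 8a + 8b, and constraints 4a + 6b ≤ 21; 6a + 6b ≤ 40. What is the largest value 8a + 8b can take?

Relaxing integrality, the LP optimum is 42.00 at (a,b) = (5.25, 0), which is not an integer point.
(a,b)=(5,0): 4·5+6·0=20≤21, 6·5+6·0=30≤40, objective 40.
(a,b)=(4,0): 4·4+6·0=16≤21, 6·4+6·0=24≤40, objective 32.
The best lattice point is (5,0), giving 40.

40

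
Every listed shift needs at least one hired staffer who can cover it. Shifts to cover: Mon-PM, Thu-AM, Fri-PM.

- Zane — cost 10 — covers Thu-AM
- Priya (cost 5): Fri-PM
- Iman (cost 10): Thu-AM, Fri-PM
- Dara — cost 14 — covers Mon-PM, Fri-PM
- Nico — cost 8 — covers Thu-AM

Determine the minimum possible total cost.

22

The greedy cost-per-new-shift heuristic would pick Priya, Nico, and Dara for 27, but a cheaper cover exists.
Choose Dara and Nico: together they cover Mon-PM, Thu-AM, Fri-PM — every shift.
Total cost: 14 + 8 = 22.
No cover costs less than 22.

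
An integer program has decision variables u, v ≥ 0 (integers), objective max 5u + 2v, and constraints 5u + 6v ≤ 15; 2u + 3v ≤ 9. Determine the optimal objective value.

(u,v)=(3,0) is feasible, giving 15.
(u,v)=(2,0) is feasible, giving 10.
Maximum is 15 at (u,v)=(3,0).

15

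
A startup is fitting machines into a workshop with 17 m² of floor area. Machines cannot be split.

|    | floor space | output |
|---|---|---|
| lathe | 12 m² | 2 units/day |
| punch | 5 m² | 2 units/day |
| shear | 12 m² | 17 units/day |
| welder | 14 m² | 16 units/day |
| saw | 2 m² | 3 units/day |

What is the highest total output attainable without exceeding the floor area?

20

This is a 0-1 knapsack instance.
punch + shear: floor space 5 + 12 = 17 ≤ 17, output 2 + 17 = 19.
welder + saw: floor space 14 + 2 = 16 ≤ 17, output 16 + 3 = 19.
shear + saw: floor space 12 + 2 = 14 ≤ 17, output 17 + 3 = 20.
Best is shear and saw with total output 20.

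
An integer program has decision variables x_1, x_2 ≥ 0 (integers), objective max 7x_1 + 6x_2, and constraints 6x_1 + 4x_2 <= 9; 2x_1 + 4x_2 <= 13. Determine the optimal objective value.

Relaxing integrality, the LP optimum is 13.50 at (x_1,x_2) = (0, 2.25), which is not an integer point.
(x_1,x_2)=(0,2): 6·0+4·2=8≤9, 2·0+4·2=8≤13, objective 12.
(x_1,x_2)=(0,1): 6·0+4·1=4≤9, 2·0+4·1=4≤13, objective 6.
Maximum is 12 at (x_1,x_2)=(0,2).

12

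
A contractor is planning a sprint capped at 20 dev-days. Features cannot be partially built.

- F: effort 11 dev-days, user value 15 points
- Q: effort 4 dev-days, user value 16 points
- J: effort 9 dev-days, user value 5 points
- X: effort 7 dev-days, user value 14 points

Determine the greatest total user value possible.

35

This is an integer program with binary decision variables.
Q + J + X: effort 4 + 9 + 7 = 20 ≤ 20, user value 16 + 5 + 14 = 35.
Q + X: effort 4 + 7 = 11 ≤ 20, user value 16 + 14 = 30.
F + Q: effort 11 + 4 = 15 ≤ 20, user value 15 + 16 = 31.
Best is Q, J, and X with total user value 35.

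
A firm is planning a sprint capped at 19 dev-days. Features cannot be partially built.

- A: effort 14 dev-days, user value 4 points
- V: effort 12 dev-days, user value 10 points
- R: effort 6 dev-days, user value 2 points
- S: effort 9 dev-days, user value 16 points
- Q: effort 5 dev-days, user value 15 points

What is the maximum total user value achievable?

This is an integer program with binary decision variables.
Take S and Q: effort 9 + 5 = 14 ≤ 19, user value 16 + 15 = 31.
No other feasible combination does better.

31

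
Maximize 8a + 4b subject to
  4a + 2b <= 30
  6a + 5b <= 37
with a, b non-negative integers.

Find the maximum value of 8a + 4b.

The continuous relaxation peaks at (6.17, 0) with value 49.33; rounding to a feasible lattice point costs some objective.
(a,b)=(6,0): 4·6+2·0=24≤30, 6·6+5·0=36≤37, objective 48.
(a,b)=(5,1): 4·5+2·1=22≤30, 6·5+5·1=35≤37, objective 44.
Maximum is 48 at (a,b)=(6,0).

48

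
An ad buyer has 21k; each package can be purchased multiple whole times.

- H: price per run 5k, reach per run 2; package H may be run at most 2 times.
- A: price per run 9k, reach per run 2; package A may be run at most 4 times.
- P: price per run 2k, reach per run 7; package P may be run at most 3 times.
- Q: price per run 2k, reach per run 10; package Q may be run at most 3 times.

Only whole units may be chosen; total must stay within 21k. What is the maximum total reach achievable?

1×A, 3×P, and 3×Q: price 21 ≤ 21, reach 1·2 + 3·7 + 3·10 = 53.
1×H, 3×P, and 3×Q: price 17 ≤ 21, reach 1·2 + 3·7 + 3·10 = 53.
Best is 53.

53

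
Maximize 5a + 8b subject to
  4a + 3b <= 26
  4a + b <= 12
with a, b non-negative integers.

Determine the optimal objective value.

(a,b)=(0,8) is feasible, giving 64.
(a,b)=(1,7) is feasible, giving 61.
(a,b)=(0,7) is feasible, giving 56.
The best lattice point is (0,8), giving 64.

64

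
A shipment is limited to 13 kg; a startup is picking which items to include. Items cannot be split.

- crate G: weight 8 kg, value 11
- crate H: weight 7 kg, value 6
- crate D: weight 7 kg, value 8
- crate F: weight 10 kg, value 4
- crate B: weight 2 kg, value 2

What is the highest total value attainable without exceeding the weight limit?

Allowing fractional choices, the relaxed optimum would be about 16.7, but items are indivisible.
crate G + crate B: weight 8 + 2 = 10 ≤ 13, value 11 + 2 = 13.
crate D + crate B: weight 7 + 2 = 9 ≤ 13, value 8 + 2 = 10.
crate G: weight 8 ≤ 13, value 11.
Best is crate G and crate B with total value 13.

13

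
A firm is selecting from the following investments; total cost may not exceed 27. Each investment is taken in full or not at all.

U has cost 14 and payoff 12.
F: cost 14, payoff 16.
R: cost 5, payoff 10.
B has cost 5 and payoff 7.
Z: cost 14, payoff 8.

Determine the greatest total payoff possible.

This is a 0-1 knapsack instance.
Allowing fractional choices, the relaxed optimum would be about 35.6, but investments are indivisible.
F + R: cost 14 + 5 = 19 ≤ 27, payoff 16 + 10 = 26.
F + R + B: cost 14 + 5 + 5 = 24 ≤ 27, payoff 16 + 10 + 7 = 33.
U + R + B: cost 14 + 5 + 5 = 24 ≤ 27, payoff 12 + 10 + 7 = 29.
Best is F, R, and B with total payoff 33.

33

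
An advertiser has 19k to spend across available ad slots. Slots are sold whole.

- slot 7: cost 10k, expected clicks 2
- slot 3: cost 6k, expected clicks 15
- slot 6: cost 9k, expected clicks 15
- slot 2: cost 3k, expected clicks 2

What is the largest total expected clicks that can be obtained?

Allowing fractional choices, the relaxed optimum would be about 32.2, but ad slots are indivisible.
slot 3 + slot 6 + slot 2: cost 6 + 9 + 3 = 18 ≤ 19, expected clicks 15 + 15 + 2 = 32.
slot 3 + slot 6: cost 6 + 9 = 15 ≤ 19, expected clicks 15 + 15 = 30.
slot 7 + slot 3 + slot 2: cost 10 + 6 + 3 = 19 ≤ 19, expected clicks 2 + 15 + 2 = 19.
Best is slot 3, slot 6, and slot 2 with total expected clicks 32.

32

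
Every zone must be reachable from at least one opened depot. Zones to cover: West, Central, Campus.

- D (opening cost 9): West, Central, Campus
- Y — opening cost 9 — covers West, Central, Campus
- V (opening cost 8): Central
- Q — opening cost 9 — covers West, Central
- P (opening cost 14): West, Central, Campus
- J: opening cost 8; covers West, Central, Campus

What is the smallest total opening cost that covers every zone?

8

J alone covers West, Central, Campus — every zone.
Total opening cost: 8.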